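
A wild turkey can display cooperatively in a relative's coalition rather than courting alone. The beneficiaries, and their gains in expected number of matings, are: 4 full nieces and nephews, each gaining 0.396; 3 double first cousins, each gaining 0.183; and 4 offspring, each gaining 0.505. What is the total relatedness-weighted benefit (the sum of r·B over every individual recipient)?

r to a full niece or nephew = 0.25 (full aunt/uncle↔niece/nephew: two paths of length 3 through the shared grandparent pair: r = 2·(1/2)^3 = 1/4).
r to a double first cousin = 1/4 (double first cousins share both grandparent pairs — four paths of length 4: r = 4·(1/2)^4 = 1/4).
r to an offspring = 1/2 (one parent–offspring link: r = (1/2)^1 = 1/2).
Summing one r·B term per recipient: 4·0.25·0.396 + 3·0.25·0.183 + 4·0.5·0.505 = 1.54325.

1.54325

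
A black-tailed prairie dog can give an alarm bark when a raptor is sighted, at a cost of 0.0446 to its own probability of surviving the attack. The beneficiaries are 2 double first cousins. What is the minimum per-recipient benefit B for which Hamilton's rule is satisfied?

r to a double first cousin = 1/4 (double first cousins share both grandparent pairs — four paths of length 4: r = 4·(1/2)^4 = 1/4).
Hamilton's rule with n recipients of equal r: n·r·B > C, so B > C/(n·r) = 0.0446/(2·0.25) = 0.0892.

0.0892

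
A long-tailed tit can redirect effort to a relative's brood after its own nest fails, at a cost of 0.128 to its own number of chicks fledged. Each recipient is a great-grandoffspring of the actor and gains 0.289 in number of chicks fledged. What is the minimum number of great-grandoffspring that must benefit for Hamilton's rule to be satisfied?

r to a great-grandoffspring = 0.125 (three parent–offspring links: r = (1/2)^3 = 1/8).
Hamilton's rule: n·r·B > C  ⇒  n > C/(r·B) = 0.128/(0.125·0.289) = 3.543.
The smallest integer exceeding 3.543 is 4.

4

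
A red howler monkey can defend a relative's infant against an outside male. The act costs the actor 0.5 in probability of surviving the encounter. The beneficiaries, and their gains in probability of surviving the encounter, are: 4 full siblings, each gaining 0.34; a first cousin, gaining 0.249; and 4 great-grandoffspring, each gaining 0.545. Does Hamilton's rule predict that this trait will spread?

Yes

Hamilton's rule: the trait is favored when the sum of r·B over every recipient exceeds the actor's cost C.
r to a full sibling = 0.5 (full sibs share both parents — two paths of length 2: r = 2·(1/2)^2 = 1/2).
r to a first cousin = 0.125 (first cousins share one grandparent pair — two paths of length 4: r = 2·(1/2)^4 = 1/8).
r to a great-grandoffspring = 1/8 (three parent–offspring links: r = (1/2)^3 = 1/8).
Summing one r·B term per recipient: 4·0.5·0.34 + 1·0.125·0.249 + 4·0.125·0.545 = 0.983625.
0.983625 > 0.5: the indirect benefit exceeds the cost.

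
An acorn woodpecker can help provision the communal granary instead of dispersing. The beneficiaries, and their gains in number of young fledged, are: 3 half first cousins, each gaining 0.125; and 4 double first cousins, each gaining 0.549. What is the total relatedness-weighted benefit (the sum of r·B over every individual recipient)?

0.5724375

r to a half first cousin = 0.0625 (half first cousins share one grandparent — one path of length 4: r = (1/2)^4 = 1/16).
r to a double first cousin = 1/4 (double first cousins share both grandparent pairs — four paths of length 4: r = 4·(1/2)^4 = 1/4).
Summing one r·B term per recipient: 3·0.0625·0.125 + 4·0.25·0.549 = 0.5724375.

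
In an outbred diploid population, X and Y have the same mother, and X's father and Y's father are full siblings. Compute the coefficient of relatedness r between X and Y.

0.375

Wright's path rule: contributions from independent ancestry routes add.
X and Y are related in two ways: half-sibs through their shared mother (r = 1/4) and first cousins through their fathers (r = 1/8).
r = 1/4 + 1/8 = 3/8 = 0.375.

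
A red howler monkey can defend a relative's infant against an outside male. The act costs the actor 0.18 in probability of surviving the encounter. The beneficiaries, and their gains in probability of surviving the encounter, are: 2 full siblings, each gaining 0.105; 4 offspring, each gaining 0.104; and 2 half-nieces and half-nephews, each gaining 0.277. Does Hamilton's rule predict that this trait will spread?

Yes

Hamilton's rule: the trait is favored when the sum of r·B over every recipient exceeds the actor's cost C.
r to a full sibling = 0.5 (full sibs share both parents — two paths of length 2: r = 2·(1/2)^2 = 1/2).
r to an offspring = 1/2 (one parent–offspring link: r = (1/2)^1 = 1/2).
r to a half-niece or half-nephew = 1/8 (half-aunt/uncle↔niece/nephew: one path of length 3: r = (1/2)^3 = 1/8).
Summing one r·B term per recipient: 2·0.5·0.105 + 4·0.5·0.104 + 2·0.125·0.277 = 0.38225.
0.38225 > 0.18: the indirect benefit exceeds the cost.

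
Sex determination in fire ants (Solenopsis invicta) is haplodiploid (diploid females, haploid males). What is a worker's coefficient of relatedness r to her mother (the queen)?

0.5

One meiotic link between diploid queen and diploid daughter: r = 1/2.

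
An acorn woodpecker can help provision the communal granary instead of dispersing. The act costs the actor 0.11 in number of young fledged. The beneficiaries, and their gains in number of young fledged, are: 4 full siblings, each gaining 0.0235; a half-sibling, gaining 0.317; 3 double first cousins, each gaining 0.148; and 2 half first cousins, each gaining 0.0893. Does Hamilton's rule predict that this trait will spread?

Hamilton's rule: the trait is favored when the sum of r·B over every recipient exceeds the actor's cost C.
r to a full sibling = 1/2 (full sibs share both parents — two paths of length 2: r = 2·(1/2)^2 = 1/2).
r to a half-sibling = 0.25 (half-sibs share one parent — one path of length 2: r = (1/2)^2 = 1/4).
r to a double first cousin = 0.25 (double first cousins share both grandparent pairs — four paths of length 4: r = 4·(1/2)^4 = 1/4).
r to a half first cousin = 1/16 (half first cousins share one grandparent — one path of length 4: r = (1/2)^4 = 1/16).
Summing one r·B term per recipient: 4·0.5·0.0235 + 1·0.25·0.317 + 3·0.25·0.148 + 2·0.0625·0.0893 = 0.2484125.
0.2484125 > 0.11: the indirect benefit exceeds the cost.

Yes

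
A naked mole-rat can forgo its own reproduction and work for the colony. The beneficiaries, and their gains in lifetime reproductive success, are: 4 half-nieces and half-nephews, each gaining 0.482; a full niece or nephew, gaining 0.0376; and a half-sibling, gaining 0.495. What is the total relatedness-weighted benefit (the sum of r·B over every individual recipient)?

0.37415

r to a half-niece or half-nephew = 1/8 (half-aunt/uncle↔niece/nephew: one path of length 3: r = (1/2)^3 = 1/8).
r to a full niece or nephew = 1/4 (full aunt/uncle↔niece/nephew: two paths of length 3 through the shared grandparent pair: r = 2·(1/2)^3 = 1/4).
r to a half-sibling = 1/4 (half-sibs share one parent — one path of length 2: r = (1/2)^2 = 1/4).
Summing one r·B term per recipient: 4·0.125·0.482 + 1·0.25·0.0376 + 1·0.25·0.495 = 0.37415.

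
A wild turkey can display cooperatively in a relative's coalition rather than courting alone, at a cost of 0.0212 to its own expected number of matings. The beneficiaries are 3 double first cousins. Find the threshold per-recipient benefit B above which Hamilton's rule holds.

r to a double first cousin = 0.25 (double first cousins share both grandparent pairs — four paths of length 4: r = 4·(1/2)^4 = 1/4).
Hamilton's rule with n recipients of equal r: n·r·B > C, so B > C/(n·r) = 0.0212/(3·0.25) = 0.0283.

0.0283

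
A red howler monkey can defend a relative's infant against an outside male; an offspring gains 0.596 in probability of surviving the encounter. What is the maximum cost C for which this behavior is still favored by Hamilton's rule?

0.298

r to an offspring = 0.5 (one parent–offspring link: r = (1/2)^1 = 1/2).
Hamilton's rule: n·r·B > C, so the trait is favored while C < n·r·B = 1·0.5·0.596 = 0.298.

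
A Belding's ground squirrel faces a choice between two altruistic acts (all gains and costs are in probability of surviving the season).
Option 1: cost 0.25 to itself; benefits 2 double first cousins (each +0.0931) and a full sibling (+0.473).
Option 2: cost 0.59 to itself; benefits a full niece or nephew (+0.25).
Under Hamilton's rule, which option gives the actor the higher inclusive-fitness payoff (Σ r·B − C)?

Option 1

Option 1: r to a double first cousin = 0.25.
Option 1: r to a full sibling = 0.5.
Option 1: Σ r·B − C = (2·0.25·0.0931 + 1·0.5·0.473) − 0.25 = 0.03305.
Option 2: r to a full niece or nephew = 0.25.
Option 2: Σ r·B − C = (1·0.25·0.25) − 0.59 = -0.5275.
Option 1 has the higher net inclusive-fitness payoff.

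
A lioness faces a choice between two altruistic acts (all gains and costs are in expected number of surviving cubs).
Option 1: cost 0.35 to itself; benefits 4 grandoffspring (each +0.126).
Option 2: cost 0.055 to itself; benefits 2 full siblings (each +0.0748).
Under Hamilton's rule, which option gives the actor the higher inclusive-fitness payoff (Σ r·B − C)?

Option 1: r to a grandoffspring = 0.25.
Option 1: Σ r·B − C = (4·0.25·0.126) − 0.35 = -0.224.
Option 2: r to a full sibling = 0.5.
Option 2: Σ r·B − C = (2·0.5·0.0748) − 0.055 = 0.0198.
Option 2 has the higher net inclusive-fitness payoff.

Option 2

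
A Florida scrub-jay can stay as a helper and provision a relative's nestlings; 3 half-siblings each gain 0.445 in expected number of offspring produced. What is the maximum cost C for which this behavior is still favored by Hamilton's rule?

0.33375

r to a half-sibling = 1/4 (half-sibs share one parent — one path of length 2: r = (1/2)^2 = 1/4).
Hamilton's rule: n·r·B > C, so the trait is favored while C < n·r·B = 3·0.25·0.445 = 0.33375.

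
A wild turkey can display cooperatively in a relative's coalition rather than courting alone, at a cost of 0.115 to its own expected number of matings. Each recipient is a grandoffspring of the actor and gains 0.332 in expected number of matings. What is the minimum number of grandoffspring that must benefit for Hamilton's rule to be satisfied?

2

r to a grandoffspring = 1/4 (two parent–offspring links: r = (1/2)^2 = 1/4).
Hamilton's rule: n·r·B > C  ⇒  n > C/(r·B) = 0.115/(0.25·0.332) = 1.386.
The smallest integer exceeding 1.386 is 2.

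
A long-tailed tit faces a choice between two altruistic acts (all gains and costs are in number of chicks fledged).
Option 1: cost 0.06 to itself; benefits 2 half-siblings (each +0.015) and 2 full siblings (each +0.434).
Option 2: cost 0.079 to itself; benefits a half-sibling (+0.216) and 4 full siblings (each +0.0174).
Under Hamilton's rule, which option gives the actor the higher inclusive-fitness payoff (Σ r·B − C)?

Option 1: r to a half-sibling = 0.25.
Option 1: r to a full sibling = 0.5.
Option 1: Σ r·B − C = (2·0.25·0.015 + 2·0.5·0.434) − 0.06 = 0.3815.
Option 2: r to a half-sibling = 0.25.
Option 2: r to a full sibling = 0.5.
Option 2: Σ r·B − C = (1·0.25·0.216 + 4·0.5·0.0174) − 0.079 = 0.0098.
Option 1 has the higher net inclusive-fitness payoff.

Option 1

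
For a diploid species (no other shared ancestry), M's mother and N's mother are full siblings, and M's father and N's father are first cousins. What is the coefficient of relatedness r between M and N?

0.15625

Relatedness sums over independent paths through distinct common ancestors.
M and N are related in two ways: first cousins through their mothers (r = 1/8) and second cousins through their fathers (r = 1/32).
r = 1/8 + 1/32 = 5/32 = 0.15625.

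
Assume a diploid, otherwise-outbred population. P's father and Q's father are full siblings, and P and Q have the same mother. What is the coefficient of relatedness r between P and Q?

Wright's path rule: contributions from independent ancestry routes add.
P and Q are related in two ways: first cousins through their fathers (r = 1/8) and half-sibs through their shared mother (r = 1/4).
r = 1/8 + 1/4 = 3/8 = 0.375.

0.375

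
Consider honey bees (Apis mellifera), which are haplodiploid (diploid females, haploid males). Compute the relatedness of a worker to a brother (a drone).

Her haploid brother carries none of their father's genes and a random half of their mother's genome; that half matches the maternal half of her own genome with probability 1/2: r = 1/2 · 1/2 = 1/4.

0.25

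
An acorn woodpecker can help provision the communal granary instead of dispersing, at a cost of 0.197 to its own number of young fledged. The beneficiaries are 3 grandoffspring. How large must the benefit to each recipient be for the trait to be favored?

r to a grandoffspring = 0.25 (two parent–offspring links: r = (1/2)^2 = 1/4).
Hamilton's rule with n recipients of equal r: n·r·B > C, so B > C/(n·r) = 0.197/(3·0.25) = 0.2627.

0.2627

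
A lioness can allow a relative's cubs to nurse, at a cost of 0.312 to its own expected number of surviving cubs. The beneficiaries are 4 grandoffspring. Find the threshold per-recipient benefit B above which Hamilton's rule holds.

0.312

r to a grandoffspring = 1/4 (two parent–offspring links: r = (1/2)^2 = 1/4).
Hamilton's rule with n recipients of equal r: n·r·B > C, so B > C/(n·r) = 0.312/(4·0.25) = 0.312.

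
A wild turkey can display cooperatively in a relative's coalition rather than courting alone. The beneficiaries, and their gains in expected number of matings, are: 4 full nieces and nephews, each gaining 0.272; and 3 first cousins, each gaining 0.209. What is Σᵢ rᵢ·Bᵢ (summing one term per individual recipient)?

r to a full niece or nephew = 0.25 (full aunt/uncle↔niece/nephew: two paths of length 3 through the shared grandparent pair: r = 2·(1/2)^3 = 1/4).
r to a first cousin = 1/8 (first cousins share one grandparent pair — two paths of length 4: r = 2·(1/2)^4 = 1/8).
Summing one r·B term per recipient: 4·0.25·0.272 + 3·0.125·0.209 = 0.350375.

0.350375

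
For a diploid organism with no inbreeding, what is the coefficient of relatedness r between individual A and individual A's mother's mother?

0.25

Each parent–offspring link contributes a factor of 1/2, and independent paths through distinct common ancestors add.
Two parent–offspring links: r = (1/2)^2 = 1/4.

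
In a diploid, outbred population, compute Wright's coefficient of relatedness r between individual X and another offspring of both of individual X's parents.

Each parent–offspring link contributes a factor of 1/2, and independent paths through distinct common ancestors add.
Full sibs share both parents — two paths of length 2: r = 2·(1/2)^2 = 1/2.

0.5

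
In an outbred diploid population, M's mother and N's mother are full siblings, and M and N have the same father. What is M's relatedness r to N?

0.375

Wright's path rule: contributions from independent ancestry routes add.
M and N are related in two ways: first cousins through their mothers (r = 1/8) and half-sibs through their shared father (r = 1/4).
r = 1/8 + 1/4 = 0.375.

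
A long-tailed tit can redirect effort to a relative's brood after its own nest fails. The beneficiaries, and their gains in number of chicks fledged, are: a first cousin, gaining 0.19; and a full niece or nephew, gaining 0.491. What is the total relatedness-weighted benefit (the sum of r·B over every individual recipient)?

0.1465

r to a first cousin = 0.125 (first cousins share one grandparent pair — two paths of length 4: r = 2·(1/2)^4 = 1/8).
r to a full niece or nephew = 1/4 (full aunt/uncle↔niece/nephew: two paths of length 3 through the shared grandparent pair: r = 2·(1/2)^3 = 1/4).
Summing one r·B term per recipient: 1·0.125·0.19 + 1·0.25·0.491 = 0.1465.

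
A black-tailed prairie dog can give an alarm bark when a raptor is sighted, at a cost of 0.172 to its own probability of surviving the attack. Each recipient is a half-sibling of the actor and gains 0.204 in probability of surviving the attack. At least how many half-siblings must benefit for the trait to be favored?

r to a half-sibling = 1/4 (half-sibs share one parent — one path of length 2: r = (1/2)^2 = 1/4).
Hamilton's rule: n·r·B > C  ⇒  n > C/(r·B) = 0.172/(0.25·0.204) = 3.373.
The smallest integer exceeding 3.373 is 4.

4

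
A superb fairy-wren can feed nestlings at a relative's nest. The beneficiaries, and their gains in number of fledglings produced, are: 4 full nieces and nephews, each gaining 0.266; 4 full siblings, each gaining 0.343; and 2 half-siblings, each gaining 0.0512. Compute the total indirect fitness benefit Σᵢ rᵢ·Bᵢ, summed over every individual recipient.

0.9776

r to a full niece or nephew = 1/4 (full aunt/uncle↔niece/nephew: two paths of length 3 through the shared grandparent pair: r = 2·(1/2)^3 = 1/4).
r to a full sibling = 1/2 (full sibs share both parents — two paths of length 2: r = 2·(1/2)^2 = 1/2).
r to a half-sibling = 1/4 (half-sibs share one parent — one path of length 2: r = (1/2)^2 = 1/4).
Summing one r·B term per recipient: 4·0.25·0.266 + 4·0.5·0.343 + 2·0.25·0.0512 = 0.9776.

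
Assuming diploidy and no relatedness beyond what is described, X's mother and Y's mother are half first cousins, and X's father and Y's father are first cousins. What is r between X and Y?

0.046875

Independent pedigree routes through distinct common ancestors add.
X and Y are related in two ways: half second cousins through their mothers (r = 1/64) and second cousins through their fathers (r = 1/32).
r = 1/64 + 1/32 = 0.046875.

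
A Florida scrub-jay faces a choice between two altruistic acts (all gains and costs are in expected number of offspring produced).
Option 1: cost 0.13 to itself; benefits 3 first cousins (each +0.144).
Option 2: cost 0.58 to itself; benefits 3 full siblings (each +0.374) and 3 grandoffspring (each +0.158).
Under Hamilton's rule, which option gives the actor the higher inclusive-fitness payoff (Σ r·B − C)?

Option 2

Option 1: r to a first cousin = 0.125.
Option 1: Σ r·B − C = (3·0.125·0.144) − 0.13 = -0.076.
Option 2: r to a full sibling = 0.5.
Option 2: r to a grandoffspring = 0.25.
Option 2: Σ r·B − C = (3·0.5·0.374 + 3·0.25·0.158) − 0.58 = 0.0995.
Option 2 has the higher net inclusive-fitness payoff.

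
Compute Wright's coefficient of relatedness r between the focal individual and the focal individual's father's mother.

0.25

Each parent–offspring link contributes a factor of 1/2, and independent paths through distinct common ancestors add.
Two parent–offspring links: r = (1/2)^2 = 1/4.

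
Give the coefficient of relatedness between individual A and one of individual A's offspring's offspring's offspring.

Each parent–offspring link contributes a factor of 1/2, and independent paths through distinct common ancestors add.
Three parent–offspring links: r = (1/2)^3 = 1/8.

0.125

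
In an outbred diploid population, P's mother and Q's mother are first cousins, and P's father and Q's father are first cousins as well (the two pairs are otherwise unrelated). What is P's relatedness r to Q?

Relatedness sums over independent paths through distinct common ancestors.
P and Q are related in two ways: second cousins through their mothers (r = 1/32) and second cousins through their fathers (r = 1/32).
r = 1/32 + 1/32 = 0.0625.

0.0625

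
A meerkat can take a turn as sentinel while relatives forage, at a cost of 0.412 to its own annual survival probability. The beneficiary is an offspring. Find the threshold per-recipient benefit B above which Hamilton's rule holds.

0.824

r to an offspring = 0.5 (one parent–offspring link: r = (1/2)^1 = 1/2).
Hamilton's rule with n recipients of equal r: n·r·B > C, so B > C/(n·r) = 0.412/(1·0.5) = 0.824.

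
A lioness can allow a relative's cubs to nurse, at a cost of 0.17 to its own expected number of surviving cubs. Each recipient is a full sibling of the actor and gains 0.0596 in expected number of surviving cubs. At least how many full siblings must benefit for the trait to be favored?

6

r to a full sibling = 1/2 (full sibs share both parents — two paths of length 2: r = 2·(1/2)^2 = 1/2).
Hamilton's rule: n·r·B > C  ⇒  n > C/(r·B) = 0.17/(0.5·0.0596) = 5.705.
The smallest integer exceeding 5.705 is 6.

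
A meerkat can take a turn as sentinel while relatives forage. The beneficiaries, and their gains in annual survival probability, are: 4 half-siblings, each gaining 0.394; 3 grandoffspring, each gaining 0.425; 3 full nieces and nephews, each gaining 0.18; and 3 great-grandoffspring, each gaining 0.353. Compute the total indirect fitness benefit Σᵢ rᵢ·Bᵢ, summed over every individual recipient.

r to a half-sibling = 0.25 (half-sibs share one parent — one path of length 2: r = (1/2)^2 = 1/4).
r to a grandoffspring = 1/4 (two parent–offspring links: r = (1/2)^2 = 1/4).
r to a full niece or nephew = 1/4 (full aunt/uncle↔niece/nephew: two paths of length 3 through the shared grandparent pair: r = 2·(1/2)^3 = 1/4).
r to a great-grandoffspring = 1/8 (three parent–offspring links: r = (1/2)^3 = 1/8).
Summing one r·B term per recipient: 4·0.25·0.394 + 3·0.25·0.425 + 3·0.25·0.18 + 3·0.125·0.353 = 0.980125.

0.980125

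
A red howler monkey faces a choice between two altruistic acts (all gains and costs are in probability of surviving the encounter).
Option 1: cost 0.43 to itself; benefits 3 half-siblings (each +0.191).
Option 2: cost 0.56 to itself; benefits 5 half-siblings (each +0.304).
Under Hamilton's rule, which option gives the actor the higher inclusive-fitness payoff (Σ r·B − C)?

Option 2

Option 1: r to a half-sibling = 0.25.
Option 1: Σ r·B − C = (3·0.25·0.191) − 0.43 = -0.28675.
Option 2: r to a half-sibling = 0.25.
Option 2: Σ r·B − C = (5·0.25·0.304) − 0.56 = -0.18.
Option 2 has the higher net inclusive-fitness payoff.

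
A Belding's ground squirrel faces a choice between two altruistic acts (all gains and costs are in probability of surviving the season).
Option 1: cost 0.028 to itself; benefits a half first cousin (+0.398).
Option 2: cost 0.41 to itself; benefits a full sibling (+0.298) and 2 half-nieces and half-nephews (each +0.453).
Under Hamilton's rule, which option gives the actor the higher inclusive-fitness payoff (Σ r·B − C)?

Option 1

Option 1: r to a half first cousin = 0.0625.
Option 1: Σ r·B − C = (1·0.0625·0.398) − 0.028 = -0.003125.
Option 2: r to a full sibling = 0.5.
Option 2: r to a half-niece or half-nephew = 0.125.
Option 2: Σ r·B − C = (1·0.5·0.298 + 2·0.125·0.453) − 0.41 = -0.14775.
Option 1 has the higher net inclusive-fitness payoff.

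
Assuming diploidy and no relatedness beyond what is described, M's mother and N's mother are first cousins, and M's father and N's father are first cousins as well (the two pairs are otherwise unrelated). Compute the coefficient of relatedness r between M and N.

0.0625

Independent pedigree routes through distinct common ancestors add.
M and N are related in two ways: second cousins through their mothers (r = 1/32) and second cousins through their fathers (r = 1/32).
r = 1/32 + 1/32 = 0.0625.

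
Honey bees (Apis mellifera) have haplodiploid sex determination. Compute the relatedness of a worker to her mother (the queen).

0.5

One meiotic link between diploid queen and diploid daughter: r = 1/2.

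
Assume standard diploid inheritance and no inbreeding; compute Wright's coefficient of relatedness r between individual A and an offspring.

Each parent–offspring link contributes a factor of 1/2, and independent paths through distinct common ancestors add.
One parent–offspring link: r = (1/2)^1 = 1/2.

0.5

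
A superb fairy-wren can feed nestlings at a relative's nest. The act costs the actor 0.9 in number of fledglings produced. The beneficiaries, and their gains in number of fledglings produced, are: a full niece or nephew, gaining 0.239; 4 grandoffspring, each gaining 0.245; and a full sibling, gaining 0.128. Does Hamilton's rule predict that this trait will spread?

No

Hamilton's rule: the trait is favored when the sum of r·B over every recipient exceeds the actor's cost C.
r to a full niece or nephew = 0.25 (full aunt/uncle↔niece/nephew: two paths of length 3 through the shared grandparent pair: r = 2·(1/2)^3 = 1/4).
r to a grandoffspring = 1/4 (two parent–offspring links: r = (1/2)^2 = 1/4).
r to a full sibling = 0.5 (full sibs share both parents — two paths of length 2: r = 2·(1/2)^2 = 1/2).
Summing one r·B term per recipient: 1·0.25·0.239 + 4·0.25·0.245 + 1·0.5·0.128 = 0.36875.
0.36875 < 0.9: the indirect benefit is less than the cost.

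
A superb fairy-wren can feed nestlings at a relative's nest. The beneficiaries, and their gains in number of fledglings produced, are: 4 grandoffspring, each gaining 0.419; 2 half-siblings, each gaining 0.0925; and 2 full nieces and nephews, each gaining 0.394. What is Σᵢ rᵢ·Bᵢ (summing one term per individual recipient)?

r to a grandoffspring = 0.25 (two parent–offspring links: r = (1/2)^2 = 1/4).
r to a half-sibling = 1/4 (half-sibs share one parent — one path of length 2: r = (1/2)^2 = 1/4).
r to a full niece or nephew = 1/4 (full aunt/uncle↔niece/nephew: two paths of length 3 through the shared grandparent pair: r = 2·(1/2)^3 = 1/4).
Summing one r·B term per recipient: 4·0.25·0.419 + 2·0.25·0.0925 + 2·0.25·0.394 = 0.66225.

0.66225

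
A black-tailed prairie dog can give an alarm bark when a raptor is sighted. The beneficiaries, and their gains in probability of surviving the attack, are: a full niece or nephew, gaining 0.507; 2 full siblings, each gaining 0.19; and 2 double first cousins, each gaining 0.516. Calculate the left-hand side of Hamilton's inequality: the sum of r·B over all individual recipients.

r to a full niece or nephew = 0.25 (full aunt/uncle↔niece/nephew: two paths of length 3 through the shared grandparent pair: r = 2·(1/2)^3 = 1/4).
r to a full sibling = 0.5 (full sibs share both parents — two paths of length 2: r = 2·(1/2)^2 = 1/2).
r to a double first cousin = 0.25 (double first cousins share both grandparent pairs — four paths of length 4: r = 4·(1/2)^4 = 1/4).
Summing one r·B term per recipient: 1·0.25·0.507 + 2·0.5·0.19 + 2·0.25·0.516 = 0.57475.

0.57475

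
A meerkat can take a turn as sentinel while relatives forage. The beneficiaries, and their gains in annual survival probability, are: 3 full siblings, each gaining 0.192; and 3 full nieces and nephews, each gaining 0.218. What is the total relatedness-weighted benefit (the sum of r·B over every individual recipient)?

r to a full sibling = 1/2 (full sibs share both parents — two paths of length 2: r = 2·(1/2)^2 = 1/2).
r to a full niece or nephew = 0.25 (full aunt/uncle↔niece/nephew: two paths of length 3 through the shared grandparent pair: r = 2·(1/2)^3 = 1/4).
Summing one r·B term per recipient: 3·0.5·0.192 + 3·0.25·0.218 = 0.4515.

0.4515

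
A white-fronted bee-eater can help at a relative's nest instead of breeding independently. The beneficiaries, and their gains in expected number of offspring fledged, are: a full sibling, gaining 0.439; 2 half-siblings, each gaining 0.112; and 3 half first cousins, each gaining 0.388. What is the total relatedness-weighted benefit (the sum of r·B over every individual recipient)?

r to a full sibling = 0.5 (full sibs share both parents — two paths of length 2: r = 2·(1/2)^2 = 1/2).
r to a half-sibling = 0.25 (half-sibs share one parent — one path of length 2: r = (1/2)^2 = 1/4).
r to a half first cousin = 0.0625 (half first cousins share one grandparent — one path of length 4: r = (1/2)^4 = 1/16).
Summing one r·B term per recipient: 1·0.5·0.439 + 2·0.25·0.112 + 3·0.0625·0.388 = 0.34825.

0.34825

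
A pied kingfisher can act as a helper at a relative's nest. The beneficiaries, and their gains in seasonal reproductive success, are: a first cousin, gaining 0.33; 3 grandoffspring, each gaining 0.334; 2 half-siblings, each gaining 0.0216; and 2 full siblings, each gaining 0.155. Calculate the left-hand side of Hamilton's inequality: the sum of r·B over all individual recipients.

r to a first cousin = 0.125 (first cousins share one grandparent pair — two paths of length 4: r = 2·(1/2)^4 = 1/8).
r to a grandoffspring = 0.25 (two parent–offspring links: r = (1/2)^2 = 1/4).
r to a half-sibling = 0.25 (half-sibs share one parent — one path of length 2: r = (1/2)^2 = 1/4).
r to a full sibling = 0.5 (full sibs share both parents — two paths of length 2: r = 2·(1/2)^2 = 1/2).
Summing one r·B term per recipient: 1·0.125·0.33 + 3·0.25·0.334 + 2·0.25·0.0216 + 2·0.5·0.155 = 0.45755.

0.45755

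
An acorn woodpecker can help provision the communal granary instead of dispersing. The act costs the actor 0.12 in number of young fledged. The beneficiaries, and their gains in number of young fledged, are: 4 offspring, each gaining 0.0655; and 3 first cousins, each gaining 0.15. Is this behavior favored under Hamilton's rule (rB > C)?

Yes

Hamilton's rule: the trait is favored when the sum of r·B over every recipient exceeds the actor's cost C.
r to an offspring = 1/2 (one parent–offspring link: r = (1/2)^1 = 1/2).
r to a first cousin = 1/8 (first cousins share one grandparent pair — two paths of length 4: r = 2·(1/2)^4 = 1/8).
Summing one r·B term per recipient: 4·0.5·0.0655 + 3·0.125·0.15 = 0.18725.
0.18725 > 0.12: the indirect benefit exceeds the cost.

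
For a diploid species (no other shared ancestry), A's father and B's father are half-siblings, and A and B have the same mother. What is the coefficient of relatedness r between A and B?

Independent pedigree routes through distinct common ancestors add.
A and B are related in two ways: half first cousins through their fathers (r = 1/16) and half-sibs through their shared mother (r = 1/4).
r = 1/16 + 1/4 = 5/16 = 0.3125.

0.3125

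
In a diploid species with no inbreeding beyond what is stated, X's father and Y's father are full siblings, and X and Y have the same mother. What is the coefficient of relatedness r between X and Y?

Relatedness sums over independent paths through distinct common ancestors.
X and Y are related in two ways: first cousins through their fathers (r = 1/8) and half-sibs through their shared mother (r = 1/4).
r = 1/8 + 1/4 = 3/8 = 0.375.

0.375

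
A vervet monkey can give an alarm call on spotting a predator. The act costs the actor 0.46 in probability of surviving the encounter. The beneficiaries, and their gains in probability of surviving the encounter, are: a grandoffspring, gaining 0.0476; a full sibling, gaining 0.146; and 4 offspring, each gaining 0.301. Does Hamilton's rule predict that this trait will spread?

Hamilton's rule: the trait is favored when the sum of r·B over every recipient exceeds the actor's cost C.
r to a grandoffspring = 0.25 (two parent–offspring links: r = (1/2)^2 = 1/4).
r to a full sibling = 0.5 (full sibs share both parents — two paths of length 2: r = 2·(1/2)^2 = 1/2).
r to an offspring = 0.5 (one parent–offspring link: r = (1/2)^1 = 1/2).
Summing one r·B term per recipient: 1·0.25·0.0476 + 1·0.5·0.146 + 4·0.5·0.301 = 0.6869.
0.6869 > 0.46: the indirect benefit exceeds the cost.

Yes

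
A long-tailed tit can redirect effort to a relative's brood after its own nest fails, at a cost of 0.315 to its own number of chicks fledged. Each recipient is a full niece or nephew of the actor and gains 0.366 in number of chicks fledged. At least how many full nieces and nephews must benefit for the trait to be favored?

r to a full niece or nephew = 1/4 (full aunt/uncle↔niece/nephew: two paths of length 3 through the shared grandparent pair: r = 2·(1/2)^3 = 1/4).
Hamilton's rule: n·r·B > C  ⇒  n > C/(r·B) = 0.315/(0.25·0.366) = 3.443.
The smallest integer exceeding 3.443 is 4.

4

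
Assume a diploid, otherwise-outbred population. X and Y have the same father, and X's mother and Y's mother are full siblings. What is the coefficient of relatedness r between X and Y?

Independent pedigree routes through distinct common ancestors add.
X and Y are related in two ways: half-sibs through their shared father (r = 1/4) and first cousins through their mothers (r = 1/8).
r = 1/4 + 1/8 = 0.375.

0.375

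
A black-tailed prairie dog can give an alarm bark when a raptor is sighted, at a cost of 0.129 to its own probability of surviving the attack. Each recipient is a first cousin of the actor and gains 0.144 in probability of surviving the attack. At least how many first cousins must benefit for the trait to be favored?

8

r to a first cousin = 1/8 (first cousins share one grandparent pair — two paths of length 4: r = 2·(1/2)^4 = 1/8).
Hamilton's rule: n·r·B > C  ⇒  n > C/(r·B) = 0.129/(0.125·0.144) = 7.167.
The smallest integer exceeding 7.167 is 8.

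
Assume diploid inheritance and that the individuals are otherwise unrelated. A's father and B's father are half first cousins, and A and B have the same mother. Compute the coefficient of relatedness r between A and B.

Relatedness sums over independent paths through distinct common ancestors.
A and B are related in two ways: half second cousins through their fathers (r = 1/64) and half-sibs through their shared mother (r = 1/4).
r = 1/64 + 1/4 = 0.265625.

0.265625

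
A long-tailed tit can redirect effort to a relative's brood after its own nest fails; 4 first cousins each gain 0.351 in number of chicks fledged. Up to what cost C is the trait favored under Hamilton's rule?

r to a first cousin = 1/8 (first cousins share one grandparent pair — two paths of length 4: r = 2·(1/2)^4 = 1/8).
Hamilton's rule: n·r·B > C, so the trait is favored while C < n·r·B = 4·0.125·0.351 = 0.1755.

0.1755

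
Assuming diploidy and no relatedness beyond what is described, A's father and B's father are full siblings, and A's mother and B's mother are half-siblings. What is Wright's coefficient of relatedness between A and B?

Relatedness sums over independent paths through distinct common ancestors.
A and B are related in two ways: first cousins through their fathers (r = 1/8) and half first cousins through their mothers (r = 1/16).
r = 1/8 + 1/16 = 0.1875.

0.1875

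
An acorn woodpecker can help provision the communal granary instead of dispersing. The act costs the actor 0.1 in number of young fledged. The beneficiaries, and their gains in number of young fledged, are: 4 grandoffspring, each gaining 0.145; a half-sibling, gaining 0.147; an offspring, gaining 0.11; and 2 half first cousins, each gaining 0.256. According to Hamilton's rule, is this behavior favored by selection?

Hamilton's rule: the trait is favored when the sum of r·B over every recipient exceeds the actor's cost C.
r to a grandoffspring = 0.25 (two parent–offspring links: r = (1/2)^2 = 1/4).
r to a half-sibling = 1/4 (half-sibs share one parent — one path of length 2: r = (1/2)^2 = 1/4).
r to an offspring = 0.5 (one parent–offspring link: r = (1/2)^1 = 1/2).
r to a half first cousin = 0.0625 (half first cousins share one grandparent — one path of length 4: r = (1/2)^4 = 1/16).
Summing one r·B term per recipient: 4·0.25·0.145 + 1·0.25·0.147 + 1·0.5·0.11 + 2·0.0625·0.256 = 0.26875.
0.26875 > 0.1: the indirect benefit exceeds the cost.

Yes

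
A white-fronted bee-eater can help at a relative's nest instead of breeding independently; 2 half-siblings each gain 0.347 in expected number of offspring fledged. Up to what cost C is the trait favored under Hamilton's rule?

r to a half-sibling = 0.25 (half-sibs share one parent — one path of length 2: r = (1/2)^2 = 1/4).
Hamilton's rule: n·r·B > C, so the trait is favored while C < n·r·B = 2·0.25·0.347 = 0.1735.

0.1735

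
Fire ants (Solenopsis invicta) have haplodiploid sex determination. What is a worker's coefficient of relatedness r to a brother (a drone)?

0.25

Her haploid brother carries none of their father's genes and a random half of their mother's genome; that half matches the maternal half of her own genome with probability 1/2: r = 1/2 · 1/2 = 1/4.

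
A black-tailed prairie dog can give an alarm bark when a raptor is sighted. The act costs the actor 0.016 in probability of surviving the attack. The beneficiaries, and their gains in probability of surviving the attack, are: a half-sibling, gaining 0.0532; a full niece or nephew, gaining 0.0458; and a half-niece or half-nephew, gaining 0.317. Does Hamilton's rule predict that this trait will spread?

Yes

Hamilton's rule: the trait is favored when the sum of r·B over every recipient exceeds the actor's cost C.
r to a half-sibling = 1/4 (half-sibs share one parent — one path of length 2: r = (1/2)^2 = 1/4).
r to a full niece or nephew = 0.25 (full aunt/uncle↔niece/nephew: two paths of length 3 through the shared grandparent pair: r = 2·(1/2)^3 = 1/4).
r to a half-niece or half-nephew = 1/8 (half-aunt/uncle↔niece/nephew: one path of length 3: r = (1/2)^3 = 1/8).
Summing one r·B term per recipient: 1·0.25·0.0532 + 1·0.25·0.0458 + 1·0.125·0.317 = 0.064375.
0.064375 > 0.016: the indirect benefit exceeds the cost.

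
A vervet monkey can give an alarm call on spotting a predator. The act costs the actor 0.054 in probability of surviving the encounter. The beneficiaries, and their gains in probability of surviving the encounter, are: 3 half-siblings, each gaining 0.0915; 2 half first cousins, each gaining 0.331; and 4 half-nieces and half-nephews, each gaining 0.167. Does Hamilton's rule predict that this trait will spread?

Yes

Hamilton's rule: the trait is favored when the sum of r·B over every recipient exceeds the actor's cost C.
r to a half-sibling = 0.25 (half-sibs share one parent — one path of length 2: r = (1/2)^2 = 1/4).
r to a half first cousin = 0.0625 (half first cousins share one grandparent — one path of length 4: r = (1/2)^4 = 1/16).
r to a half-niece or half-nephew = 1/8 (half-aunt/uncle↔niece/nephew: one path of length 3: r = (1/2)^3 = 1/8).
Summing one r·B term per recipient: 3·0.25·0.0915 + 2·0.0625·0.331 + 4·0.125·0.167 = 0.1935.
0.1935 > 0.054: the indirect benefit exceeds the cost.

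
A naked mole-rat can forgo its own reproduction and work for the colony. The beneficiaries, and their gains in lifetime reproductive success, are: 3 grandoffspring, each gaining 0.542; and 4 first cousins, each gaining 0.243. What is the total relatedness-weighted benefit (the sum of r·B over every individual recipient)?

r to a grandoffspring = 1/4 (two parent–offspring links: r = (1/2)^2 = 1/4).
r to a first cousin = 0.125 (first cousins share one grandparent pair — two paths of length 4: r = 2·(1/2)^4 = 1/8).
Summing one r·B term per recipient: 3·0.25·0.542 + 4·0.125·0.243 = 0.528.

0.528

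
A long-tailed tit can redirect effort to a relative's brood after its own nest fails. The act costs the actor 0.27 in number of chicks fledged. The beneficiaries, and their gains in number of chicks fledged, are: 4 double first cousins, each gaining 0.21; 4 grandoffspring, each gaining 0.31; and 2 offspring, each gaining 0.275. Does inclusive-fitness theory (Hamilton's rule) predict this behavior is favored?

Yes

Hamilton's rule: the trait is favored when the sum of r·B over every recipient exceeds the actor's cost C.
r to a double first cousin = 1/4 (double first cousins share both grandparent pairs — four paths of length 4: r = 4·(1/2)^4 = 1/4).
r to a grandoffspring = 1/4 (two parent–offspring links: r = (1/2)^2 = 1/4).
r to an offspring = 1/2 (one parent–offspring link: r = (1/2)^1 = 1/2).
Summing one r·B term per recipient: 4·0.25·0.21 + 4·0.25·0.31 + 2·0.5·0.275 = 0.795.
0.795 > 0.27: the indirect benefit exceeds the cost.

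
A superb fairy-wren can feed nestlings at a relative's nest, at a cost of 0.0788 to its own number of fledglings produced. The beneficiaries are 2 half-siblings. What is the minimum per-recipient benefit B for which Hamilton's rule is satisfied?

0.1576

r to a half-sibling = 0.25 (half-sibs share one parent — one path of length 2: r = (1/2)^2 = 1/4).
Hamilton's rule with n recipients of equal r: n·r·B > C, so B > C/(n·r) = 0.0788/(2·0.25) = 0.1576.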